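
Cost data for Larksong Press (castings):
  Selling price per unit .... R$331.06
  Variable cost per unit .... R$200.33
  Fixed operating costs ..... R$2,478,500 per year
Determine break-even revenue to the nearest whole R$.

Contribution margin per unit = R$331.06 − R$200.33 = R$130.73, a CM ratio of R$130.73 ÷ R$331.06 = 0.3949.
Break-even sales = FC ÷ CM ratio = R$2,478,500 × R$331.06 / R$130.73 = R$6,276,541.

R$6,276,541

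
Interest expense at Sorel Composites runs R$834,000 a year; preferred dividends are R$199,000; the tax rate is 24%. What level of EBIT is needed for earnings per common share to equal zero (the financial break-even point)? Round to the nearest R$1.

Grossing the preferred dividend up to pre-tax terms: R$199,000 / (1 − 0.24) = R$261,842.11.
Financial break-even EBIT = interest + D_p ÷ (1 − t) = R$834,000 + R$261,842.11 = R$1,095,842.11.

R$1,095,842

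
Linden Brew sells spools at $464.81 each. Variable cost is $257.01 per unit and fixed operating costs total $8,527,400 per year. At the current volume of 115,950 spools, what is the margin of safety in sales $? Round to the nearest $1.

$34,820,510

Each unit contributes $464.81 − $257.01 = $207.80. Break-even units = $8,527,400 ÷ $207.80 = 41,036.57; break-even revenue = 41,036.57 × $464.81 = $19,074,209.79.
Current sales = 115,950 × $464.81 = $53,894,719.50.
Margin of safety = $53,894,719.50 − $19,074,209.79 = $34,820,510.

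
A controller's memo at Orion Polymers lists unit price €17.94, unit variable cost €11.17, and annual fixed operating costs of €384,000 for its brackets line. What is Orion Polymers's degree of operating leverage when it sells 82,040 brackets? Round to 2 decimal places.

3.24

At 82,040 units, contribution = 82,040 × €6.77 = €555,410.80.
EBIT = €555,410.80 − €384,000 = €171,410.80.
DOL = contribution ÷ EBIT = €555,410.80 ÷ €171,410.80 = 3.2402.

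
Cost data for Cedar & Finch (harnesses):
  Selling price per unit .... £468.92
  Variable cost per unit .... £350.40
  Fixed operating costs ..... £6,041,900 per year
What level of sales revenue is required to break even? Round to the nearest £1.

£23,904,554

CM per unit = £468.92 − £350.40 = £118.52; CM ratio = £118.52 / £468.92 = 0.2528.
Break-even revenue = fixed costs × price ÷ CM = £6,041,900 × £468.92 ÷ £118.52 = £23,904,554.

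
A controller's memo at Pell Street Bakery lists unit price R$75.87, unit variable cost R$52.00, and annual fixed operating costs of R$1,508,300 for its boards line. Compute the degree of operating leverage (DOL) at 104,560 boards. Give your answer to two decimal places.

2.53

Total contribution margin = 104,560 × R$23.87 = R$2,495,847.20.
Operating income = contribution − fixed costs = R$2,495,847.20 − R$1,508,300 = R$987,547.20.
DOL = contribution ÷ EBIT = R$2,495,847.20 ÷ R$987,547.20 = 2.5273.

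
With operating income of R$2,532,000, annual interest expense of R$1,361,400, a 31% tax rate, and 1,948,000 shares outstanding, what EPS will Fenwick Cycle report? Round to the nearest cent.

R$0.41

Pre-tax income = R$2,532,000 − R$1,361,400.00 = R$1,170,600.00.
After tax at 31%: net income = R$1,170,600.00 × 0.69 = R$807,714.00.
Per share: R$807,714.00 / 1,948,000 shares = R$0.41.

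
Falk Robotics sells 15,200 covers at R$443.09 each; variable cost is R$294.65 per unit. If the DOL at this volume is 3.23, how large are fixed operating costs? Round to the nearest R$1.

Contribution at this volume is 15,200 × R$148.44 = R$2,256,288.00.
Since DOL = CM ÷ EBIT, EBIT = R$2,256,288.00 ÷ 3.23 = R$698,541.18.
And FC = contribution − EBIT = R$2,256,288.00 − R$698,541.18 = R$1,557,747.

R$1,557,747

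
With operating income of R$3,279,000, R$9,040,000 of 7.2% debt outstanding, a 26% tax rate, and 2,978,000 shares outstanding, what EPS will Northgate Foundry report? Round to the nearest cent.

R$0.65

Pre-tax income = R$3,279,000 − R$650,880.00 = R$2,628,120.00.
Net income = R$2,628,120.00 × (1 − 0.26) = R$1,944,808.80.
EPS = R$1,944,808.80 ÷ 2,978,000 = R$0.65.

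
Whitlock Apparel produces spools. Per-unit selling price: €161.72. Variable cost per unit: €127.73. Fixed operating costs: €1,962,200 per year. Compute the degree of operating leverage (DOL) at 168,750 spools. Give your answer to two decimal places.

At 168,750 units, contribution = 168,750 × €33.99 = €5,735,812.50.
Subtracting fixed costs: EBIT = €5,735,812.50 − €1,962,200 = €3,773,612.50.
DOL = contribution ÷ EBIT = €5,735,812.50 ÷ €3,773,612.50 = 1.5200.

1.52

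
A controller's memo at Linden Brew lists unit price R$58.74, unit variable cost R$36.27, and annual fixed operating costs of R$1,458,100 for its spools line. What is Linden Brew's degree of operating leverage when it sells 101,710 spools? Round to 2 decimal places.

2.76

Total contribution margin = 101,710 × R$22.47 = R$2,285,423.70.
Subtracting fixed costs: EBIT = R$2,285,423.70 − R$1,458,100 = R$827,323.70.
So DOL = total CM / EBIT = R$2,285,423.70 / R$827,323.70 = 2.7624.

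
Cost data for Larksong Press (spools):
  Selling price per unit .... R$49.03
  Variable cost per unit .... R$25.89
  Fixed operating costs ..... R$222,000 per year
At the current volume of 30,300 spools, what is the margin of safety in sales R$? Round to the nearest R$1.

R$1,015,226

Each unit contributes R$49.03 − R$25.89 = R$23.14. Break-even units = R$222,000 ÷ R$23.14 = 9,593.78; break-even revenue = 9,593.78 × R$49.03 = R$470,382.89.
Current sales = 30,300 × R$49.03 = R$1,485,609.00.
Margin of safety = R$1,485,609.00 − R$470,382.89 = R$1,015,226.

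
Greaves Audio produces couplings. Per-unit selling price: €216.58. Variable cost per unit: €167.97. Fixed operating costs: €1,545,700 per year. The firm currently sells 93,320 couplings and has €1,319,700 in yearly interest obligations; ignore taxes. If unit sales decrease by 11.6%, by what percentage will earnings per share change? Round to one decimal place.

Total contribution margin = 93,320 × €48.61 = €4,536,285.20.
Subtracting fixed costs: EBIT = €4,536,285.20 − €1,545,700 = €2,990,585.20.
After interest of €1,319,700.00, pre-tax earnings = €1,670,885.20.
Degree of combined leverage = contribution ÷ (EBIT − I) = €4,536,285.20 ÷ €1,670,885.20 = 2.7149.
%ΔEPS = DCL × %ΔSales = 2.7149 × -11.6% = -31.5%.

-31.5%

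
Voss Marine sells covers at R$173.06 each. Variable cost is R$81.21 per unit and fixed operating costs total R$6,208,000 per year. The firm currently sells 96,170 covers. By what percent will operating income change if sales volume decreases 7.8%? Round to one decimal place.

Total contribution margin = 96,170 × R$91.85 = R$8,833,214.50.
Subtracting fixed costs: EBIT = R$8,833,214.50 − R$6,208,000 = R$2,625,214.50.
So DOL = total CM / EBIT = R$8,833,214.50 / R$2,625,214.50 = 3.3648.
Operating income changes by 3.3648 × -7.8% = -26.2%.

-26.2%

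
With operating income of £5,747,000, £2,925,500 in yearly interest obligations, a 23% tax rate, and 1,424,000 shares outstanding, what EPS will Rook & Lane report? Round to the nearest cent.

Pre-tax income = £5,747,000 − £2,925,500.00 = £2,821,500.00.
Net income = £2,821,500.00 × (1 − 0.23) = £2,172,555.00.
Per share: £2,172,555.00 / 1,424,000 shares = £1.53.

£1.53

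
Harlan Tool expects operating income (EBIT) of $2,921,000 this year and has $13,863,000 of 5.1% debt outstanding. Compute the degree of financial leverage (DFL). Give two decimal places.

1.32

Interest = $707,013.00.
DFL = EBIT ÷ (EBIT − I) = $2,921,000 ÷ ($2,921,000 − $707,013.00) = $2,921,000 ÷ $2,213,987.00 = 1.3193.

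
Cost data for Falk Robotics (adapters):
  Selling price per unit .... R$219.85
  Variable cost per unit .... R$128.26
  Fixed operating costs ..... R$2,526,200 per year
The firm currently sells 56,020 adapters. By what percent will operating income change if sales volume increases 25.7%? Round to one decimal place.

+50.6%

Contribution at this volume is 56,020 × R$91.59 = R$5,130,871.80.
Subtracting fixed costs: EBIT = R$5,130,871.80 − R$2,526,200 = R$2,604,671.80.
DOL = contribution ÷ EBIT = R$5,130,871.80 ÷ R$2,604,671.80 = 1.9699.
%ΔEBIT = DOL × %ΔSales = 1.9699 × +25.7% = +50.6%.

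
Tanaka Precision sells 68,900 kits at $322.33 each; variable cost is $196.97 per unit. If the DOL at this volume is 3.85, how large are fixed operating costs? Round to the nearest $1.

$6,393,848

Contribution at this volume is 68,900 × $125.36 = $8,637,304.00.
Since DOL = CM ÷ EBIT, EBIT = $8,637,304.00 ÷ 3.85 = $2,243,455.58.
Fixed costs = CM − EBIT = $8,637,304.00 − $2,243,455.58 = $6,393,848.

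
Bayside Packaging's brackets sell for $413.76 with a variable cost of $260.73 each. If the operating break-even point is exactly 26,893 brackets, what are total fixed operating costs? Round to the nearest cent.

$4,115,435.79

Each unit contributes $413.76 − $260.73 = $153.03.
Fixed costs = break-even units × CM = 26,893 × $153.03 = $4,115,435.79.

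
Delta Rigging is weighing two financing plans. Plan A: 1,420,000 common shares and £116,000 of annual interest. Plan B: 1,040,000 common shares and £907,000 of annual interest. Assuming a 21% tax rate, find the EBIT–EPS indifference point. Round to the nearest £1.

At indifference, (EBIT − 116,000)(1 − t)/1,420,000 = (EBIT − 907,000)(1 − t)/1,040,000.
Cancelling (1 − t) and cross-multiplying: 1,040,000·(EBIT − 116,000) = 1,420,000·(EBIT − 907,000).
EBIT × (1,420,000 − 1,040,000) = 907,000 × 1,420,000 − 116,000 × 1,040,000 = 1,167,300,000,000, so EBIT = 1,167,300,000,000 ÷ 380,000 = 3,071,842.11.

£3,071,842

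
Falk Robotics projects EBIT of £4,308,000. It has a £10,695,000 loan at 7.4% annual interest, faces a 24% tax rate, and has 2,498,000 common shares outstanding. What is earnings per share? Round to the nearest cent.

Pre-tax income = £4,308,000 − £791,430.00 = £3,516,570.00.
Net income = £3,516,570.00 × (1 − 0.24) = £2,672,593.20.
Per share: £2,672,593.20 / 2,498,000 shares = £1.07.

£1.07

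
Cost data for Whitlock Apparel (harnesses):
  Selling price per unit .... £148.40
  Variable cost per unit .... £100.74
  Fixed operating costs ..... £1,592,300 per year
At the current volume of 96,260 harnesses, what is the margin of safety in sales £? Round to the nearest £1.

Contribution margin per unit = £148.40 − £100.74 = £47.66. Break-even units = £1,592,300 ÷ £47.66 = 33,409.57; break-even revenue = 33,409.57 × £148.40 = £4,957,979.86.
Current sales = 96,260 × £148.40 = £14,284,984.00.
Margin of safety = £14,284,984.00 − £4,957,979.86 = £9,327,004.

£9,327,004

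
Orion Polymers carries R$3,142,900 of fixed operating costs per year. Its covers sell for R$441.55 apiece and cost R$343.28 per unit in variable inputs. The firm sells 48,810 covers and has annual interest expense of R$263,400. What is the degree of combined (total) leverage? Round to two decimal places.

Contribution at this volume is 48,810 × R$98.27 = R$4,796,558.70.
Subtracting fixed costs: EBIT = R$4,796,558.70 − R$3,142,900 = R$1,653,658.70. Interest = R$263,400.00.
DOL = R$4,796,558.70 ÷ R$1,653,658.70 = 2.9006; DFL = R$1,653,658.70 ÷ R$1,390,258.70 = 1.1895.
Combined leverage = 2.9006 × 1.1895 = 3.4503.

3.45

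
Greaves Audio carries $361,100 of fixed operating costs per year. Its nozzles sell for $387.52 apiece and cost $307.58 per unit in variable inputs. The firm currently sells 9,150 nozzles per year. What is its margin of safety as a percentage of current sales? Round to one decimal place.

50.6%

Contribution margin per unit = $387.52 − $307.58 = $79.94. Break-even units = $361,100 ÷ $79.94 = 4,517.14; break-even revenue = 4,517.14 × $387.52 = $1,750,481.26.
Actual sales revenue = 9,150 × $387.52 = $3,545,808.00.
Margin of safety = ($3,545,808.00 − $1,750,481.26) ÷ $3,545,808.00 = 50.6%.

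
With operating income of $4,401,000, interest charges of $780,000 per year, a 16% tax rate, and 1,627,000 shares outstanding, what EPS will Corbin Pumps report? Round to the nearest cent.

$1.87

Pre-tax income = $4,401,000 − $780,000.00 = $3,621,000.00.
Net income = $3,621,000.00 × (1 − 0.16) = $3,041,640.00.
Per share: $3,041,640.00 / 1,627,000 shares = $1.87.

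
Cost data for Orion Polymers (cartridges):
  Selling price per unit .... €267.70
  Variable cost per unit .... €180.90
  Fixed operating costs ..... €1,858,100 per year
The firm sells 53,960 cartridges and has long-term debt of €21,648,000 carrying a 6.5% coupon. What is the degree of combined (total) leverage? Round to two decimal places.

3.30

At 53,960 units, contribution = 53,960 × €86.80 = €4,683,728.00.
Operating income = contribution − fixed costs = €4,683,728.00 − €1,858,100 = €2,825,628.00. Interest = €1,407,120.00.
DOL = €4,683,728.00 ÷ €2,825,628.00 = 1.6576; DFL = €2,825,628.00 ÷ €1,418,508.00 = 1.9920.
Combined leverage = 1.6576 × 1.9920 = 3.3019.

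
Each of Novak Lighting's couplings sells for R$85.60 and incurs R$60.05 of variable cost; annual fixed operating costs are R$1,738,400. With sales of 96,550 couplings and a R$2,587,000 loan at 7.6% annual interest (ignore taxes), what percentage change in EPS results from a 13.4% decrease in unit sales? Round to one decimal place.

-62.2%

At 96,550 units, contribution = 96,550 × R$25.55 = R$2,466,852.50.
Subtracting fixed costs: EBIT = R$2,466,852.50 − R$1,738,400 = R$728,452.50.
After interest of R$196,612.00, pre-tax earnings = R$531,840.50.
DCL = total CM / (EBIT − I) = R$2,466,852.50 / R$531,840.50 = 4.6383.
EPS therefore changes by 4.6383 × (-13.4%) = -62.2%.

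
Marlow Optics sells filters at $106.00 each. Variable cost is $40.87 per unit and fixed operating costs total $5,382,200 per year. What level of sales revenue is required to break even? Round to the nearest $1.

CM per unit = $106.00 − $40.87 = $65.13; CM ratio = $65.13 / $106.00 = 0.6144.
Break-even revenue = fixed costs × price ÷ CM = $5,382,200 × $106.00 ÷ $65.13 = $8,759,607.

$8,759,607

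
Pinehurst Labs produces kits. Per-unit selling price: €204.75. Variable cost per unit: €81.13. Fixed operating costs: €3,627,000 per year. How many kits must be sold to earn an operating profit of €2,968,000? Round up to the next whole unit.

Contribution margin per unit = €204.75 − €81.13 = €123.62.
Units = (FC + target) / CM = (€3,627,000 + €2,968,000) / €123.62 = 53,348.97, so 53,349 kits.

53,349 kits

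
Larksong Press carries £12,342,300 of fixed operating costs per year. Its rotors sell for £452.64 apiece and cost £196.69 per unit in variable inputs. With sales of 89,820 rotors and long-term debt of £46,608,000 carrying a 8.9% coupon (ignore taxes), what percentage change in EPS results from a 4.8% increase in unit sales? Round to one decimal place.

+17.0%

At 89,820 units, contribution = 89,820 × £255.95 = £22,989,429.00.
Subtracting fixed costs: EBIT = £22,989,429.00 − £12,342,300 = £10,647,129.00.
After interest of £4,148,112.00, pre-tax earnings = £6,499,017.00.
DCL = total CM / (EBIT − I) = £22,989,429.00 / £6,499,017.00 = 3.5374.
EPS therefore changes by 3.5374 × (+4.8%) = +17.0%.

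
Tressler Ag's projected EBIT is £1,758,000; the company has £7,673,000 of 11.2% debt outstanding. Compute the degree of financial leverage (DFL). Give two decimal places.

Annual interest charges come to £859,376.00.
Degree of financial leverage = EBIT / (EBIT − interest) = £1,758,000 / £898,624.00 = 1.9563.

1.96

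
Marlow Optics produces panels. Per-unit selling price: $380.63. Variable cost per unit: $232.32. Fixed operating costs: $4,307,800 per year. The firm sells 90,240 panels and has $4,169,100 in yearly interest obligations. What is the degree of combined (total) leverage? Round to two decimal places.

2.73

Total contribution margin = 90,240 × $148.31 = $13,383,494.40.
Subtracting fixed costs: EBIT = $13,383,494.40 − $4,307,800 = $9,075,694.40. Interest = $4,169,100.00, so EBIT − I = $4,906,594.40.
Degree of total leverage = total CM / (EBIT − interest) = $13,383,494.40 / $4,906,594.40 = 2.7277.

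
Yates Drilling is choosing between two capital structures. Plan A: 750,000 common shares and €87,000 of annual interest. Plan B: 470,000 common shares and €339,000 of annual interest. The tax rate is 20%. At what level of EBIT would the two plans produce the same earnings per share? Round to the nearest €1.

At indifference, (EBIT − 87,000)(1 − t)/750,000 = (EBIT − 339,000)(1 − t)/470,000.
The (1 − t) factor cancels: (EBIT − 87,000) × 470,000 = (EBIT − 339,000) × 750,000.
EBIT × (750,000 − 470,000) = 339,000 × 750,000 − 87,000 × 470,000 = 213,360,000,000, so EBIT = 213,360,000,000 ÷ 280,000 = 762,000.00.

€762,000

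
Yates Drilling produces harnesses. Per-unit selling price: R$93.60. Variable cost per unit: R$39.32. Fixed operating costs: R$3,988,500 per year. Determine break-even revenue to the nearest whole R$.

R$6,877,738

Contribution margin per unit = R$93.60 − R$39.32 = R$54.28, a CM ratio of R$54.28 ÷ R$93.60 = 0.5799.
Break-even sales = FC ÷ CM ratio = R$3,988,500 × R$93.60 / R$54.28 = R$6,877,738.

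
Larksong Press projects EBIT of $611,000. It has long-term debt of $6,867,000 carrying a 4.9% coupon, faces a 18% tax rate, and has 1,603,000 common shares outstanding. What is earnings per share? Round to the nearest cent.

$0.14

Interest = $336,483.00, so EBT = $611,000 − $336,483.00 = $274,517.00.
Net income = $274,517.00 × (1 − 0.18) = $225,103.94.
EPS = $225,103.94 ÷ 1,603,000 = $0.14.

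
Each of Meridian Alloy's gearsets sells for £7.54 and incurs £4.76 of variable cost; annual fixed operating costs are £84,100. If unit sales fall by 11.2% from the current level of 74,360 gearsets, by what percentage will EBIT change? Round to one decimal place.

Contribution at this volume is 74,360 × £2.78 = £206,720.80.
EBIT = £206,720.80 − £84,100 = £122,620.80.
So DOL = total CM / EBIT = £206,720.80 / £122,620.80 = 1.6859.
%ΔEBIT = DOL × %ΔSales = 1.6859 × -11.2% = -18.9%.

-18.9%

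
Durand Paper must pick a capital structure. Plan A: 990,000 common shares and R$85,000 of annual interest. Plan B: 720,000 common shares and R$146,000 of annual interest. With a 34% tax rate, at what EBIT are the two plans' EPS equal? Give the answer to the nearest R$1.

R$308,667

At indifference, (EBIT − 85,000)(1 − t)/990,000 = (EBIT − 146,000)(1 − t)/720,000.
Cancelling (1 − t) and cross-multiplying: 720,000·(EBIT − 85,000) = 990,000·(EBIT − 146,000).
EBIT × (990,000 − 720,000) = 146,000 × 990,000 − 85,000 × 720,000 = 83,340,000,000, so EBIT = 83,340,000,000 ÷ 270,000 = 308,666.67.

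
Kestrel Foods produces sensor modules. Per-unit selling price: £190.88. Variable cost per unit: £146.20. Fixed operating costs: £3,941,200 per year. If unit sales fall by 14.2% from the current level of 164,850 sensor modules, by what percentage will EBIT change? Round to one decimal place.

-30.5%

At 164,850 units, contribution = 164,850 × £44.68 = £7,365,498.00.
Subtracting fixed costs: EBIT = £7,365,498.00 − £3,941,200 = £3,424,298.00.
So DOL = total CM / EBIT = £7,365,498.00 / £3,424,298.00 = 2.1510.
Operating income changes by 2.1510 × -14.2% = -30.5%.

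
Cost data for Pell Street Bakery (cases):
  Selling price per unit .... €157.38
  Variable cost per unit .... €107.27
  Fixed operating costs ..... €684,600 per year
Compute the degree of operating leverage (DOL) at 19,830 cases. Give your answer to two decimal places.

Contribution at this volume is 19,830 × €50.11 = €993,681.30.
EBIT = €993,681.30 − €684,600 = €309,081.30.
Degree of operating leverage = €993,681.30 / €309,081.30 = 3.2150.

3.21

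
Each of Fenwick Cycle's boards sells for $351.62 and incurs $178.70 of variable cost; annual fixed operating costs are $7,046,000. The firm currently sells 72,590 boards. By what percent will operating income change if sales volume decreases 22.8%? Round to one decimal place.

At 72,590 units, contribution = 72,590 × $172.92 = $12,552,262.80.
Subtracting fixed costs: EBIT = $12,552,262.80 − $7,046,000 = $5,506,262.80.
Degree of operating leverage = $12,552,262.80 / $5,506,262.80 = 2.2796.
Operating income changes by 2.2796 × -22.8% = -52.0%.

-52.0%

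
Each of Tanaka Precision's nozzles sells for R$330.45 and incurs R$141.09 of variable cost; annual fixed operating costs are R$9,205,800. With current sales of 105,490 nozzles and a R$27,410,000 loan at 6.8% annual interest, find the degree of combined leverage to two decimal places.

At 105,490 units, contribution = 105,490 × R$189.36 = R$19,975,586.40.
EBIT = R$19,975,586.40 − R$9,205,800 = R$10,769,786.40. Interest = R$1,863,880.00, so EBIT − I = R$8,905,906.40.
Degree of total leverage = total CM / (EBIT − interest) = R$19,975,586.40 / R$8,905,906.40 = 2.2430.

2.24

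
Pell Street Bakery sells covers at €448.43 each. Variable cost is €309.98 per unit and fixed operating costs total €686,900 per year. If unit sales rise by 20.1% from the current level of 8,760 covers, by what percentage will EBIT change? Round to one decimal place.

At 8,760 units, contribution = 8,760 × €138.45 = €1,212,822.00.
EBIT = €1,212,822.00 − €686,900 = €525,922.00.
DOL = contribution ÷ EBIT = €1,212,822.00 ÷ €525,922.00 = 2.3061.
So EBIT moves 2.3061 × (+20.1%) = +46.4%.

+46.4%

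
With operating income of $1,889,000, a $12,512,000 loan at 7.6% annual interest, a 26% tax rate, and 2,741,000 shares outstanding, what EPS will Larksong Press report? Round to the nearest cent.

Pre-tax income = $1,889,000 − $950,912.00 = $938,088.00.
After tax at 26%: net income = $938,088.00 × 0.74 = $694,185.12.
EPS = $694,185.12 ÷ 2,741,000 = $0.25.

$0.25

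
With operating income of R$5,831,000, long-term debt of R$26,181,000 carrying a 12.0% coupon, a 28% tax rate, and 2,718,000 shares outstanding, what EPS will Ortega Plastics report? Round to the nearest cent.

R$0.71

Interest = R$3,141,720.00, so EBT = R$5,831,000 − R$3,141,720.00 = R$2,689,280.00.
After tax at 28%: net income = R$2,689,280.00 × 0.72 = R$1,936,281.60.
Per share: R$1,936,281.60 / 2,718,000 shares = R$0.71.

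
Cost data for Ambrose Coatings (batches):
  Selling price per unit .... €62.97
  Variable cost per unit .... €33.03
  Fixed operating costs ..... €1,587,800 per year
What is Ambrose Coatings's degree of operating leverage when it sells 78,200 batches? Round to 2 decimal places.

At 78,200 units, contribution = 78,200 × €29.94 = €2,341,308.00.
Operating income = contribution − fixed costs = €2,341,308.00 − €1,587,800 = €753,508.00.
Degree of operating leverage = €2,341,308.00 / €753,508.00 = 3.1072.

3.11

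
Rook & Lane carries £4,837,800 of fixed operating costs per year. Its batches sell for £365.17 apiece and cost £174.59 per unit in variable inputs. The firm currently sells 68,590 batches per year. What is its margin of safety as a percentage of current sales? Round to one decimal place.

Unit CM = price − variable cost = £365.17 − £174.59 = £190.58. Break-even units = £4,837,800 ÷ £190.58 = 25,384.62; break-even revenue = 25,384.62 × £365.17 = £9,269,700.00.
Actual sales revenue = 68,590 × £365.17 = £25,047,010.30.
Margin of safety = (£25,047,010.30 − £9,269,700.00) ÷ £25,047,010.30 = 63.0%.

63.0%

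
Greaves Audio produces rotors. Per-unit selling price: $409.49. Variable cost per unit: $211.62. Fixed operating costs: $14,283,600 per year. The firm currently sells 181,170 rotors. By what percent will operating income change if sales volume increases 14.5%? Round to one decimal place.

At 181,170 units, contribution = 181,170 × $197.87 = $35,848,107.90.
Subtracting fixed costs: EBIT = $35,848,107.90 − $14,283,600 = $21,564,507.90.
Degree of operating leverage = $35,848,107.90 / $21,564,507.90 = 1.6624.
So EBIT moves 1.6624 × (+14.5%) = +24.1%.

+24.1%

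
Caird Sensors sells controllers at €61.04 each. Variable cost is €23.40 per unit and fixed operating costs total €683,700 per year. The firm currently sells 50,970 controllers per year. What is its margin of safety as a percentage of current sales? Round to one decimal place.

64.4%

Unit CM = price − variable cost = €61.04 − €23.40 = €37.64. Break-even units = €683,700 ÷ €37.64 = 18,164.19; break-even revenue = 18,164.19 × €61.04 = €1,108,741.98.
Current sales = 50,970 × €61.04 = €3,111,208.80.
Margin of safety = (€3,111,208.80 − €1,108,741.98) ÷ €3,111,208.80 = 64.4%.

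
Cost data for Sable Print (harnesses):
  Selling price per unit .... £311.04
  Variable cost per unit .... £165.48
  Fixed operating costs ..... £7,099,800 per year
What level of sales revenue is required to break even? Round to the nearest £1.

CM per unit = £311.04 − £165.48 = £145.56; CM ratio = £145.56 / £311.04 = 0.4680.
Break-even revenue = fixed costs × price ÷ CM = £7,099,800 × £311.04 ÷ £145.56 = £15,171,213.

£15,171,213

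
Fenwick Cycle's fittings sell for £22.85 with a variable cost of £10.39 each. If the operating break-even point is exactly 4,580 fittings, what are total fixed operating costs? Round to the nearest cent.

£57,066.80

Unit CM = price − variable cost = £22.85 − £10.39 = £12.46.
Fixed costs = break-even units × CM = 4,580 × £12.46 = £57,066.80.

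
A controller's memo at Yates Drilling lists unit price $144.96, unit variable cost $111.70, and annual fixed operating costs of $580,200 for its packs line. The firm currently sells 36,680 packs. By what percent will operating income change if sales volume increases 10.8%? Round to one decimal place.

+20.6%

Contribution at this volume is 36,680 × $33.26 = $1,219,976.80.
Subtracting fixed costs: EBIT = $1,219,976.80 − $580,200 = $639,776.80.
So DOL = total CM / EBIT = $1,219,976.80 / $639,776.80 = 1.9069.
So EBIT moves 1.9069 × (+10.8%) = +20.6%.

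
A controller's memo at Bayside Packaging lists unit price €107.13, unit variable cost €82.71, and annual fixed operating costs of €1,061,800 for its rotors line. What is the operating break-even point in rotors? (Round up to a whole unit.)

43,481 rotors

Unit CM = price − variable cost = €107.13 − €82.71 = €24.42.
Break-even Q = €1,061,800 / €24.42 = 43,480.75 → 43,481 rotors.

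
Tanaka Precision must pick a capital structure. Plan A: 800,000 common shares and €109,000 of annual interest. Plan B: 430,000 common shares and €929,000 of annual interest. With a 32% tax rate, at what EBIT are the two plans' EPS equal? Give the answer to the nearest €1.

Set EPS_A = EPS_B: (EBIT − €109,000)(1 − 0.32) ÷ 800,000 = (EBIT − €929,000)(1 − 0.32) ÷ 430,000.
Cancelling (1 − t) and cross-multiplying: 430,000·(EBIT − 109,000) = 800,000·(EBIT − 929,000).
EBIT × (800,000 − 430,000) = 929,000 × 800,000 − 109,000 × 430,000 = 696,330,000,000, so EBIT = 696,330,000,000 ÷ 370,000 = 1,881,972.97.

€1,881,973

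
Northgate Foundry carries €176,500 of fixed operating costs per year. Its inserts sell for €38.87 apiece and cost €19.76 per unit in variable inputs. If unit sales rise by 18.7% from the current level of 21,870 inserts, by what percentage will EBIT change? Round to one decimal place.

At 21,870 units, contribution = 21,870 × €19.11 = €417,935.70.
Operating income = contribution − fixed costs = €417,935.70 − €176,500 = €241,435.70.
DOL = contribution ÷ EBIT = €417,935.70 ÷ €241,435.70 = 1.7310.
Operating income changes by 1.7310 × +18.7% = +32.4%.

+32.4%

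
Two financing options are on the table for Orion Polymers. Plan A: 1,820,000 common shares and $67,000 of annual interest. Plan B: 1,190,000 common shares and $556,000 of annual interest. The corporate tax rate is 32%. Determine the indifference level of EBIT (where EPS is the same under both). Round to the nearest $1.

$1,479,667

Set EPS_A = EPS_B: (EBIT − $67,000)(1 − 0.32) ÷ 1,820,000 = (EBIT − $556,000)(1 − 0.32) ÷ 1,190,000.
Cancelling (1 − t) and cross-multiplying: 1,190,000·(EBIT − 67,000) = 1,820,000·(EBIT − 556,000).
Solving, EBIT = (556,000·1,820,000 − 67,000·1,190,000) / (1,820,000 − 1,190,000) = 932,190,000,000 / 630,000 = 1,479,666.67.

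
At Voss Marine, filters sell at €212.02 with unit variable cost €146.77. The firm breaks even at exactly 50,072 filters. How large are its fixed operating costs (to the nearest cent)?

€3,267,198.00

Contribution margin per unit = €212.02 − €146.77 = €65.25.
Fixed costs = break-even units × CM = 50,072 × €65.25 = €3,267,198.00.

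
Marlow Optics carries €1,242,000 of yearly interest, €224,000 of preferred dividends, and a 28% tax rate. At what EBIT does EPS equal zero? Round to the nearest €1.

€1,553,111

Grossing the preferred dividend up to pre-tax terms: €224,000 / (1 − 0.28) = €311,111.11.
EPS = 0 when EBIT covers interest plus the pre-tax preferred burden: €1,242,000 + €311,111.11 = €1,553,111.11.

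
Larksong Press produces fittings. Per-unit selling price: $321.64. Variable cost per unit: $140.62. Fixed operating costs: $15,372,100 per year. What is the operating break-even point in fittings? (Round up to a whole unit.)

Unit CM = price − variable cost = $321.64 − $140.62 = $181.02.
Units to break even: $15,372,100 ÷ $181.02 = 84,919.35, rounded up to 84,920.

84,920 fittings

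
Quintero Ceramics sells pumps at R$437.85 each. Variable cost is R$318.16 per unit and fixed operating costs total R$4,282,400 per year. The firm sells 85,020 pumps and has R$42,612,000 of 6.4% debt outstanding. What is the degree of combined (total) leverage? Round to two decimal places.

Total contribution margin = 85,020 × R$119.69 = R$10,176,043.80.
Operating income = contribution − fixed costs = R$10,176,043.80 − R$4,282,400 = R$5,893,643.80. Interest = R$2,727,168.00.
DOL = R$10,176,043.80 ÷ R$5,893,643.80 = 1.7266; DFL = R$5,893,643.80 ÷ R$3,166,475.80 = 1.8613.
DCL = DOL × DFL = 1.7266 × 1.8613 = 3.2137.

3.21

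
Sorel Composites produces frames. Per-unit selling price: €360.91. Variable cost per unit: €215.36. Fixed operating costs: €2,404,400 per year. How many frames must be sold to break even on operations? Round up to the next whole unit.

Each unit contributes €360.91 − €215.36 = €145.55.
Units to break even: €2,404,400 ÷ €145.55 = 16,519.41, rounded up to 16,520.

16,520 frames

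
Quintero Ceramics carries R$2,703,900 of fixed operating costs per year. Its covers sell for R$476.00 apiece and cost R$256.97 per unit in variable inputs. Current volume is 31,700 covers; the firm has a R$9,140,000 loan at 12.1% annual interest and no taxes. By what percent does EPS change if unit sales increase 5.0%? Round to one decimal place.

+11.1%

At 31,700 units, contribution = 31,700 × R$219.03 = R$6,943,251.00.
EBIT = R$6,943,251.00 − R$2,703,900 = R$4,239,351.00.
After interest of R$1,105,940.00, pre-tax earnings = R$3,133,411.00.
DCL = total CM / (EBIT − I) = R$6,943,251.00 / R$3,133,411.00 = 2.2159.
EPS therefore changes by 2.2159 × (+5.0%) = +11.1%.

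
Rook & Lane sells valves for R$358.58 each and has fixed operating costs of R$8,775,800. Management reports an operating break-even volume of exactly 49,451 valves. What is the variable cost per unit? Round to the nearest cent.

R$181.12

At break-even, FC = Q × (P − VC), so P − VC = R$8,775,800 ÷ 49,451 = R$177.4646.
Hence VC = price − CM = R$358.58 − R$177.4646 = R$181.12.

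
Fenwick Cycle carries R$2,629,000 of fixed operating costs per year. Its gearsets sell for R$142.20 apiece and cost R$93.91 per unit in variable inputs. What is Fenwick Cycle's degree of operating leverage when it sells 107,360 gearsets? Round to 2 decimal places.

2.03

Total contribution margin = 107,360 × R$48.29 = R$5,184,414.40.
EBIT = R$5,184,414.40 − R$2,629,000 = R$2,555,414.40.
Degree of operating leverage = R$5,184,414.40 / R$2,555,414.40 = 2.0288.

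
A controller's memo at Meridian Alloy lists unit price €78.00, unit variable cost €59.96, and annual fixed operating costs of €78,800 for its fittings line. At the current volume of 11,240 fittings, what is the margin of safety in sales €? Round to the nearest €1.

Unit CM = price − variable cost = €78.00 − €59.96 = €18.04. Break-even units = €78,800 ÷ €18.04 = 4,368.07; break-even revenue = 4,368.07 × €78.00 = €340,709.53.
Current sales = 11,240 × €78.00 = €876,720.00.
Margin of safety = €876,720.00 − €340,709.53 = €536,010.

€536,010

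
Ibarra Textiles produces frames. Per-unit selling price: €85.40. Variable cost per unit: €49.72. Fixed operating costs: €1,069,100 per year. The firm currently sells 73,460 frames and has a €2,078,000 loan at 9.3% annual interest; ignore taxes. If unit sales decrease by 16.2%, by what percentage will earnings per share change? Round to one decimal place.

At 73,460 units, contribution = 73,460 × €35.68 = €2,621,052.80.
Subtracting fixed costs: EBIT = €2,621,052.80 − €1,069,100 = €1,551,952.80.
Interest = €193,254.00, so EBIT − I = €1,358,698.80.
DCL = total CM / (EBIT − I) = €2,621,052.80 / €1,358,698.80 = 1.9291.
%ΔEPS = DCL × %ΔSales = 1.9291 × -16.2% = -31.3%.

-31.3%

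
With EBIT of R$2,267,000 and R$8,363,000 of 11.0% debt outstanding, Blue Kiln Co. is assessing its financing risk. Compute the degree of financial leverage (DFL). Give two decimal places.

Interest = R$919,930.00.
DFL = EBIT ÷ (EBIT − I) = R$2,267,000 ÷ (R$2,267,000 − R$919,930.00) = R$2,267,000 ÷ R$1,347,070.00 = 1.6829.

1.68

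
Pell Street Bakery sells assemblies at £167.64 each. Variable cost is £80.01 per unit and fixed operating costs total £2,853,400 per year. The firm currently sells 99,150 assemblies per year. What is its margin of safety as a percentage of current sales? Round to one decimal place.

67.2%

Unit CM = price − variable cost = £167.64 − £80.01 = £87.63. Break-even units = £2,853,400 ÷ £87.63 = 32,561.91; break-even revenue = 32,561.91 × £167.64 = £5,458,678.26.
Current sales = 99,150 × £167.64 = £16,621,506.00.
Margin of safety = (£16,621,506.00 − £5,458,678.26) ÷ £16,621,506.00 = 67.2%.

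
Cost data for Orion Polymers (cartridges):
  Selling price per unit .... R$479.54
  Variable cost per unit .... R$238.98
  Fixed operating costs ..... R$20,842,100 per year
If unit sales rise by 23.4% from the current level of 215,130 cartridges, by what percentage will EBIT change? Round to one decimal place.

Total contribution margin = 215,130 × R$240.56 = R$51,751,672.80.
EBIT = R$51,751,672.80 − R$20,842,100 = R$30,909,572.80.
So DOL = total CM / EBIT = R$51,751,672.80 / R$30,909,572.80 = 1.6743.
Operating income changes by 1.6743 × +23.4% = +39.2%.

+39.2%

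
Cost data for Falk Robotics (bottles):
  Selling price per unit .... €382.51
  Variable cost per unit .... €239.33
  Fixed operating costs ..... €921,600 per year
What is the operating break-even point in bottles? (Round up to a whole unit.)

Unit CM = price − variable cost = €382.51 − €239.33 = €143.18.
Break-even Q = €921,600 / €143.18 = 6,436.65 → 6,437 bottles.

6,437 bottles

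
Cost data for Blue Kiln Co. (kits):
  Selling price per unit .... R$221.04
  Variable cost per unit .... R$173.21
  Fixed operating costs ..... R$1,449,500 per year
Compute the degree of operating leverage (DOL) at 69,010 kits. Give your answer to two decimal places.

Contribution at this volume is 69,010 × R$47.83 = R$3,300,748.30.
Operating income = contribution − fixed costs = R$3,300,748.30 − R$1,449,500 = R$1,851,248.30.
Degree of operating leverage = R$3,300,748.30 / R$1,851,248.30 = 1.7830.

1.78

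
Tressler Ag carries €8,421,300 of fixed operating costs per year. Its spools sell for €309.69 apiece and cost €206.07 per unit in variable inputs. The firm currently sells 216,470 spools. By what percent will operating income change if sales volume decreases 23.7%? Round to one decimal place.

At 216,470 units, contribution = 216,470 × €103.62 = €22,430,621.40.
EBIT = €22,430,621.40 − €8,421,300 = €14,009,321.40.
Degree of operating leverage = €22,430,621.40 / €14,009,321.40 = 1.6011.
Operating income changes by 1.6011 × -23.7% = -37.9%.

-37.9%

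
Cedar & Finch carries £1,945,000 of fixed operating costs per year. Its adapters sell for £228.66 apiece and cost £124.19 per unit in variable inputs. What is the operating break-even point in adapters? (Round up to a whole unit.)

Contribution margin per unit = £228.66 − £124.19 = £104.47.
Break-even volume = fixed costs ÷ CM per unit = £1,945,000 ÷ £104.47 = 18,617.79, so 18,618 adapters.

18,618 adapters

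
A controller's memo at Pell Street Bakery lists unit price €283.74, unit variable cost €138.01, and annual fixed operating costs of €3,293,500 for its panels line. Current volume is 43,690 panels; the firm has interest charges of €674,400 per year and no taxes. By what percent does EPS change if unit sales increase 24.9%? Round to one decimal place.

At 43,690 units, contribution = 43,690 × €145.73 = €6,366,943.70.
Operating income = contribution − fixed costs = €6,366,943.70 − €3,293,500 = €3,073,443.70.
After interest of €674,400.00, pre-tax earnings = €2,399,043.70.
DCL = total CM / (EBIT − I) = €6,366,943.70 / €2,399,043.70 = 2.6540.
EPS therefore changes by 2.6540 × (+24.9%) = +66.1%.

+66.1%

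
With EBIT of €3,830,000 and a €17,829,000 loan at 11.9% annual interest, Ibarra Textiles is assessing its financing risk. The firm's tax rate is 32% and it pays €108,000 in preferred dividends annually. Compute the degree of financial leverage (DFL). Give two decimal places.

2.47

Annual interest charges come to €2,121,651.00.
Preferred dividends grossed up pre-tax: €108,000 / (1 − 0.32) = €158,823.53.
DFL = EBIT ÷ [EBIT − I − D_p/(1−t)] = €3,830,000 ÷ [€3,830,000 − €2,121,651.00 − €158,823.53] = €3,830,000 ÷ €1,549,525.47 = 2.4717.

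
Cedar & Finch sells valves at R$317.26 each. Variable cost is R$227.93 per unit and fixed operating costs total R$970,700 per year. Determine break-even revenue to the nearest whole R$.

R$3,447,490

CM per unit = R$317.26 − R$227.93 = R$89.33; CM ratio = R$89.33 / R$317.26 = 0.2816.
Break-even sales = FC ÷ CM ratio = R$970,700 × R$317.26 / R$89.33 = R$3,447,490.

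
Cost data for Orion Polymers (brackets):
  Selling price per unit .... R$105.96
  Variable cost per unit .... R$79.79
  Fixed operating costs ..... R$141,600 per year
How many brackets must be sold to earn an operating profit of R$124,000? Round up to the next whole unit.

10,150 brackets

Contribution margin per unit = R$105.96 − R$79.79 = R$26.17.
Required volume = (fixed costs + target profit) ÷ CM = (R$141,600 + R$124,000) ÷ R$26.17 = 10,149.03, so 10,150 brackets.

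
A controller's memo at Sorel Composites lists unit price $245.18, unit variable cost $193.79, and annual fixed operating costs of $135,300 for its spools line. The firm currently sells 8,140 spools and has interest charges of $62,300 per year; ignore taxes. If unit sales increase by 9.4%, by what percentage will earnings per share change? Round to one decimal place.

At 8,140 units, contribution = 8,140 × $51.39 = $418,314.60.
EBIT = $418,314.60 − $135,300 = $283,014.60.
Interest = $62,300.00, so EBIT − I = $220,714.60.
Degree of combined leverage = contribution ÷ (EBIT − I) = $418,314.60 ÷ $220,714.60 = 1.8953.
EPS therefore changes by 1.8953 × (+9.4%) = +17.8%.

+17.8%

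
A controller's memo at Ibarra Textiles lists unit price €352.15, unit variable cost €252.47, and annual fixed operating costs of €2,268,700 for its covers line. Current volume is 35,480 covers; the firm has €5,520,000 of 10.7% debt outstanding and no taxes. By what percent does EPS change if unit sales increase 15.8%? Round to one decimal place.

Total contribution margin = 35,480 × €99.68 = €3,536,646.40.
EBIT = €3,536,646.40 − €2,268,700 = €1,267,946.40.
Interest = €590,640.00, so EBIT − I = €677,306.40.
DCL = total CM / (EBIT − I) = €3,536,646.40 / €677,306.40 = 5.2216.
EPS therefore changes by 5.2216 × (+15.8%) = +82.5%.

+82.5%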